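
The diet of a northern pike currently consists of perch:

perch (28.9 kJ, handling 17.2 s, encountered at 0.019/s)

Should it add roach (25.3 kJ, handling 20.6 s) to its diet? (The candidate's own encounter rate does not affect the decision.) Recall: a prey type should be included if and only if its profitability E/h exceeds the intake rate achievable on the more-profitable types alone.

Yes

Current rate: (0.019×28.9)/(1 + 0.019×17.2) = 0.4139 kJ/s.
Profitability of roach: 25.3/20.6 = 1.228 kJ/s.
1.228 > 0.4139, so adding roach raises the average — include it.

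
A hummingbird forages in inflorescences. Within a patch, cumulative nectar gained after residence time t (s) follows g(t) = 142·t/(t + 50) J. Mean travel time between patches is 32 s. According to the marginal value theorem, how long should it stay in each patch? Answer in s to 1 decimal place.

Optimal t* satisfies g'(t*) = g(t*)/(T + t*).
g'(t) = 142·50/(t + 50)². Setting 142·50/(t+50)² = 142t/[(t+50)(32+t)] gives 50(32+t) = t(t+50), so t² = 50×32 = 1600.
t* = √1600 = 40 s.

40.0 s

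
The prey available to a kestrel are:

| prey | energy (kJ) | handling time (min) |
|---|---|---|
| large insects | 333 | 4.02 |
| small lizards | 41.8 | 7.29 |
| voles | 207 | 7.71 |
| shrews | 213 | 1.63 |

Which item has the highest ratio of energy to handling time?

shrews

In descending order of E/h:
shrews: 213/1.63 = 131 kJ/min
large insects: 333/4.02 = 82.8 kJ/min
voles: 207/7.71 = 26.8 kJ/min
small lizards: 41.8/7.29 = 5.73 kJ/min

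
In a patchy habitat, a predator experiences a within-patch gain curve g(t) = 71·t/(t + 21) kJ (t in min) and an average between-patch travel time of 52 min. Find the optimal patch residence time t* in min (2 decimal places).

Maximise g(t)/(T+t): set derivative to zero → g'(t)(T+t) = g(t).
g'(t) = 71·21/(t + 21)². Setting 71·21/(t+21)² = 71t/[(t+21)(52+t)] gives 21(52+t) = t(t+21), so t² = 21×52 = 1092.
t* = √1092 = 33.05 min.

33.05 min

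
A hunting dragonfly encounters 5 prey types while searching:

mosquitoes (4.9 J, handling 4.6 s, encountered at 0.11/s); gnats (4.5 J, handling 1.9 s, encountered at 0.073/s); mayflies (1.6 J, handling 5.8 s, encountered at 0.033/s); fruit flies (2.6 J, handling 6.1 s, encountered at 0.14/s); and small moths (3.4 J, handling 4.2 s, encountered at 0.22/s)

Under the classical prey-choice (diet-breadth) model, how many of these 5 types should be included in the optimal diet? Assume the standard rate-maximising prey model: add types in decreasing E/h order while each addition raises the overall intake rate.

3

E/h in descending order: gnats 2.37, mosquitoes 1.07, small moths 0.81, fruit flies 0.426, mayflies 0.276 J/s. The optimal diet is the largest prefix of this list for which every included type satisfies E_i/h_i > R on the types above it.
Rate on top 1: 0.2885. mosquitoes: 1.07 > 0.2885 → include.
Rate on top 2: 0.5275. small moths: 0.81 > 0.5275 → include.
Rate on top 3: 0.6289. fruit flies: 0.426 < 0.6289 → exclude; stop.
Optimal diet: gnats, mosquitoes, small moths — 3 of 5 types.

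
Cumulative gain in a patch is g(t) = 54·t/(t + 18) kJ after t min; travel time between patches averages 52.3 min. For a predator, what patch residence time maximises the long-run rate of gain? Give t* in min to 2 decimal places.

30.68 min

By the marginal value theorem, leave when the instantaneous gain rate g'(t) equals the habitat-wide average g(t)/(T + t).
g'(t) = 54·18/(t + 18)². Setting 54·18/(t+18)² = 54t/[(t+18)(52.3+t)] gives 18(52.3+t) = t(t+18), so t² = 18×52.3 = 941.4.
t* = √941.4 = 30.68 min.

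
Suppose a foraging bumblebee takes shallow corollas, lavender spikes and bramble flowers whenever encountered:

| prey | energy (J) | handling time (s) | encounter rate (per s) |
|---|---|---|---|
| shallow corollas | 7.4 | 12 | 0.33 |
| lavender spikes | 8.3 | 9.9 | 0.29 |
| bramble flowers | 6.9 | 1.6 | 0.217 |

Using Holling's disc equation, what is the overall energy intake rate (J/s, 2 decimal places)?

0.78 J/s

R = Σλ_iE_i / (1 + Σλ_ih_i)
Numerator: 0.33×7.4 + 0.29×8.3 + 0.217×6.9 = 6.346
Denominator: 1 + 0.33×12 + 0.29×9.9 + 0.217×1.6 = 8.178
R = 6.346/8.178 = 0.776 J/s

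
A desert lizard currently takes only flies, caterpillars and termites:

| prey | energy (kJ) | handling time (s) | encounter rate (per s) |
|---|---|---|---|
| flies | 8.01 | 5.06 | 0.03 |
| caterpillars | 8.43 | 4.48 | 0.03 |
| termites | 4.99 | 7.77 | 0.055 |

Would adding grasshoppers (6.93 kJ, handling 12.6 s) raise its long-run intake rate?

Intake rate on the current diet: R = (0.03×8.01 + 0.03×8.43 + 0.055×4.99) / (1 + 0.03×5.06 + 0.03×4.48 + 0.055×7.77) = 0.7676/1.714 = 0.448 kJ/s.
grasshoppers: E/h = 6.93/12.6 = 0.55 kJ/s.
Since 0.55 > R, including grasshoppers increases the long-run rate.

Yes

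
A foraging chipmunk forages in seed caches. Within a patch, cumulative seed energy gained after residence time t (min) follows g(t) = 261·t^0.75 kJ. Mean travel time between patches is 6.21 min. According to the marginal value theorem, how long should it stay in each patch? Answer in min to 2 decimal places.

Optimal t* satisfies g'(t*) = g(t*)/(T + t*).
g'(t) = 0.75·261·t^-0.25. Setting 0.75·261·t^-0.25 = 261·t^0.75/(6.21+t) gives 0.75(6.21+t) = t, so 0.25·t = 0.75×6.21.
t* = 0.75×6.21/0.25 = 18.63 min.

18.63 min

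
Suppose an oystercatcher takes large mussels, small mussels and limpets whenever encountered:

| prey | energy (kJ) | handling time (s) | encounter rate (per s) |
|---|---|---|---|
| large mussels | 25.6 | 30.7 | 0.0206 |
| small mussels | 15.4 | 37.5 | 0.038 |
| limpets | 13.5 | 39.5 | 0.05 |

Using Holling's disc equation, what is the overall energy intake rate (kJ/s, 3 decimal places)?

R = (0.0206×25.6 + 0.038×15.4 + 0.05×13.5) / (1 + 0.0206×30.7 + 0.038×37.5 + 0.05×39.5) = 1.788/5.032 = 0.3552 kJ/s.

0.355 kJ/s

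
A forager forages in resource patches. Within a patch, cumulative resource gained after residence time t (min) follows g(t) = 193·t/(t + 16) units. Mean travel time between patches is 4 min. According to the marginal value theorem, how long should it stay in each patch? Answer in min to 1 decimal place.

8.0 min

Maximise g(t)/(T+t): set derivative to zero → g'(t)(T+t) = g(t).
g'(t) = 193·16/(t + 16)². Setting 193·16/(t+16)² = 193t/[(t+16)(4+t)] gives 16(4+t) = t(t+16), so t² = 16×4 = 64.
t* = √64 = 8 min.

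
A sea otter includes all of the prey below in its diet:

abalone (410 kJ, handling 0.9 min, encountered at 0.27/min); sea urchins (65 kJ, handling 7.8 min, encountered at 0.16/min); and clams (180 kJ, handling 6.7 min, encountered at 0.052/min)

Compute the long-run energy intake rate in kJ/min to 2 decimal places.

45.95 kJ/min

Energy encountered per unit search time: 0.27×410 + 0.16×65 + 0.052×180 = 130.5 kJ/min.
Handling time per unit search time: 0.27×0.9 + 0.16×7.8 + 0.052×6.7 = 1.839.
Rate = 130.5/(1 + 1.839) = 45.95 kJ/min.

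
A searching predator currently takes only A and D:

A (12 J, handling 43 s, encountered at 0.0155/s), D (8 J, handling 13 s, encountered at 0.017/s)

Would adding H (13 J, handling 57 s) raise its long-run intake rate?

On A and D alone, R = ΣλE/(1+Σλh) = 0.322/1.887 = 0.1706 J/s.
H: E/h = 13/57 = 0.2281 J/s.
Since 0.2281 > R, including H increases the long-run rate.

Yes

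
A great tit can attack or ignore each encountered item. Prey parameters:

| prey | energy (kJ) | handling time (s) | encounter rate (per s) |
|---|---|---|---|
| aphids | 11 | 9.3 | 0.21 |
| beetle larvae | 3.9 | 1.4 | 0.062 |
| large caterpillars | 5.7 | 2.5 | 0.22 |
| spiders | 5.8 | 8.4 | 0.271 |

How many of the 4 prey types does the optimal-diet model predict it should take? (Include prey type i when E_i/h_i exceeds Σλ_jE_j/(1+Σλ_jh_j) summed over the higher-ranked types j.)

3

Rank by E/h (kJ/s): beetle larvae 2.79, large caterpillars 2.28, aphids 1.18, spiders 0.69. Include each in turn until the next type's E/h falls below the running intake rate.
Rate on top 1: 0.2225. large caterpillars: 2.28 > 0.2225 → include.
Rate on top 2: 0.9139. aphids: 1.18 > 0.9139 → include.
Rate on top 3: 1.06. spiders: 0.69 < 1.06 → exclude; stop.
Optimal diet: beetle larvae, large caterpillars, aphids — 3 of 4 types.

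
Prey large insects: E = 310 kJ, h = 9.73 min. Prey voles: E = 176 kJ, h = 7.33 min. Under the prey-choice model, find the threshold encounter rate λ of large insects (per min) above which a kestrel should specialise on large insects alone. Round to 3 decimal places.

The zero-one rule: include voles iff E₂/h₂ > λE₁/(1+λh₁). Equality gives the switch point.
λE₁h₂ = E₂ + λE₂h₁ ⇒ λ = E₂/(E₁h₂ − E₂h₁) = 176/(2272 − 1712) = 0.3144 per min.

0.314 per min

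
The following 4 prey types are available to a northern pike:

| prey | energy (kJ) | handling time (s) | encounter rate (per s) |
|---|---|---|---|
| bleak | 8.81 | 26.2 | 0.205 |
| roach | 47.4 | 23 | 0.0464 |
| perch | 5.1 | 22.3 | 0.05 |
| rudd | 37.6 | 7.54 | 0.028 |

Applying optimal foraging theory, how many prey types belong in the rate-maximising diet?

2

Rank by E/h (kJ/s): rudd 4.99, roach 2.06, bleak 0.336, perch 0.229. Include each in turn until the next type's E/h falls below the running intake rate.
Rate on top 1: 0.8693. roach: 2.06 > 0.8693 → include.
Rate on top 2: 1.427. bleak: 0.336 < 1.427 → exclude; stop.
Optimal diet: rudd, roach — 2 of 4 types.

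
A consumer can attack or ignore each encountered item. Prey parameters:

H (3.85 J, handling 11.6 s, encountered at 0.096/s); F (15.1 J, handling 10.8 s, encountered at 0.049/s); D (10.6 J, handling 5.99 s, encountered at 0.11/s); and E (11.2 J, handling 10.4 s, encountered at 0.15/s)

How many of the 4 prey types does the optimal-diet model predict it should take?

3

E/h in descending order: D 1.77, F 1.4, E 1.08, H 0.332 J/s. The optimal diet is the largest prefix of this list for which every included type satisfies E_i/h_i > R on the types above it.
Rate on top 1: 0.7029. F: 1.4 > 0.7029 → include.
Rate on top 2: 0.871. E: 1.08 > 0.871 → include.
Rate on top 3: 0.9567. H: 0.332 < 0.9567 → exclude; stop.
Optimal diet: D, F, E — 3 of 4 types.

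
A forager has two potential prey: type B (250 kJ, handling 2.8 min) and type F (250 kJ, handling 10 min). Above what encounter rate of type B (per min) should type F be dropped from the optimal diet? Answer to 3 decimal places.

At the threshold, the rate on type B alone equals the profitability of type F: λ·250/(1 + λ·2.8) = 250/10 = 25.
Rearranging, λ(250 − 25×2.8) = 25, so λ = 25/180 = 0.1389 per min.

0.139 per min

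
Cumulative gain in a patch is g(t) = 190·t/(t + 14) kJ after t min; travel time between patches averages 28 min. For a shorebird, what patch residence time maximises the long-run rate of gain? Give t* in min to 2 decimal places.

Optimal t* satisfies g'(t*) = g(t*)/(T + t*).
g'(t) = 190·14/(t + 14)². Setting 190·14/(t+14)² = 190t/[(t+14)(28+t)] gives 14(28+t) = t(t+14), so t² = 14×28 = 392.
t* = √392 = 19.8 min.

19.80 min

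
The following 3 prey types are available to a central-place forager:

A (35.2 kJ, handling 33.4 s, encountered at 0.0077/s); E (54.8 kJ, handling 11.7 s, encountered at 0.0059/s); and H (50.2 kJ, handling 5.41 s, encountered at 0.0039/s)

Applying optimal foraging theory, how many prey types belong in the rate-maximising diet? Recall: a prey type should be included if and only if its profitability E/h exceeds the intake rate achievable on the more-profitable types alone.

E/h in descending order: H 9.28, E 4.68, A 1.05 kJ/s. The optimal diet is the largest prefix of this list for which every included type satisfies E_i/h_i > R on the types above it.
Rate on top 1: 0.1917. E: 4.68 > 0.1917 → include.
Rate on top 2: 0.4762. A: 1.05 > 0.4762 → include.
Optimal diet: H, E, A — 3 of 3 types.

3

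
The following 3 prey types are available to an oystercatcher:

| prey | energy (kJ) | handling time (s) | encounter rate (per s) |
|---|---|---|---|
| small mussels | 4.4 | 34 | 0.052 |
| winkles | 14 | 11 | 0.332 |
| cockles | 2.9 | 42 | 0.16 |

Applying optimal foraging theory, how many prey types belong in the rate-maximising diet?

E/h in descending order: winkles 1.27, small mussels 0.129, cockles 0.069 kJ/s. The optimal diet is the largest prefix of this list for which every included type satisfies E_i/h_i > R on the types above it.
Rate on top 1: 0.9991. small mussels: 0.129 < 0.9991 → exclude; stop.
Optimal diet: winkles — 1 of 3 types.

1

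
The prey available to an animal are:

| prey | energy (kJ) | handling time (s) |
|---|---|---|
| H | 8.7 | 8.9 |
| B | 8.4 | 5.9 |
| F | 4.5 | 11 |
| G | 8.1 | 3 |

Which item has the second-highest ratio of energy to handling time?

B

In descending order of E/h:
G: 8.1/3 = 2.7 kJ/s
B: 8.4/5.9 = 1.42 kJ/s
H: 8.7/8.9 = 0.978 kJ/s
F: 4.5/11 = 0.409 kJ/s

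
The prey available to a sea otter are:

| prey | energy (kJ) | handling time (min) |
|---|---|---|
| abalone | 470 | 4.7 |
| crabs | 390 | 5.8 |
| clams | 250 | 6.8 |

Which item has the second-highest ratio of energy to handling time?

In descending order of E/h:
abalone: 470/4.7 = 100 kJ/min
crabs: 390/5.8 = 67.2 kJ/min
clams: 250/6.8 = 36.8 kJ/min

crabs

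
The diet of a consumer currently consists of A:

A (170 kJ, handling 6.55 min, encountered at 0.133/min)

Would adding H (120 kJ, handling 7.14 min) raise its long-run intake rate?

Yes

Intake rate on the current diet: R = (0.133×170) / (1 + 0.133×6.55) = 22.61/1.871 = 12.08 kJ/min.
Profitability of H: 120/7.14 = 16.81 kJ/min.
Since 16.81 > R, including H increases the long-run rate.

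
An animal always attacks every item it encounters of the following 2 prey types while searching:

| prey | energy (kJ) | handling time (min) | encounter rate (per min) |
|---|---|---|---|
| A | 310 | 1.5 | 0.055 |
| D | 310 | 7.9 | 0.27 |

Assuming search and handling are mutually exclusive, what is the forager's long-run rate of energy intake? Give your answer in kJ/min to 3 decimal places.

Energy encountered per unit search time: 0.055×310 + 0.27×310 = 100.8 kJ/min.
Handling time per unit search time: 0.055×1.5 + 0.27×7.9 = 2.216.
Rate = 100.8/(1 + 2.216) = 31.33 kJ/min.

31.333 kJ/min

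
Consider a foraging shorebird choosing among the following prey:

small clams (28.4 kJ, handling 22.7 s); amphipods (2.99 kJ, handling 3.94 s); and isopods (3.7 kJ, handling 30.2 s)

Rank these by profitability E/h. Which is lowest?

isopods

In descending order of E/h:
small clams: 28.4/22.7 = 1.25 kJ/s
amphipods: 2.99/3.94 = 0.759 kJ/s
isopods: 3.7/30.2 = 0.123 kJ/s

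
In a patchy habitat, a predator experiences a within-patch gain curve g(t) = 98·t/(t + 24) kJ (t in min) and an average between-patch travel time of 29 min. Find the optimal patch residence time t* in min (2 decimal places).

26.38 min

By the marginal value theorem, leave when the instantaneous gain rate g'(t) equals the habitat-wide average g(t)/(T + t).
g'(t) = 98·24/(t + 24)². Setting 98·24/(t+24)² = 98t/[(t+24)(29+t)] gives 24(29+t) = t(t+24), so t² = 24×29 = 696.
t* = √696 = 26.38 min.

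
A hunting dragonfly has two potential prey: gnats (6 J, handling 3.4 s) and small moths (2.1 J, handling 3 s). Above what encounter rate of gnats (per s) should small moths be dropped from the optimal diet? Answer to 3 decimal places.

Drop small moths once their profitability E₂/h₂ falls below the rate achievable on gnats alone: E₂/h₂ = λE₁/(1 + λh₁).
Solve for λ: λE₁h₂ = E₂(1 + λh₁) → λ(E₁h₂ − E₂h₁) = E₂ → λ = E₂/(E₁h₂ − E₂h₁).
λ = 2.1/(6×3 − 2.1×3.4) = 2.1/10.86 = 0.1934 per s.

0.193 per s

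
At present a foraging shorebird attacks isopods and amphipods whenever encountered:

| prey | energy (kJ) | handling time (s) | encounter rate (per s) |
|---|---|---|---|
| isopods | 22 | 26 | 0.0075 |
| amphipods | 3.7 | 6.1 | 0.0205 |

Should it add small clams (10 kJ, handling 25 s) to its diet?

Yes

Current rate: (0.0075×22 + 0.0205×3.7)/(1 + 0.0075×26 + 0.0205×6.1) = 0.1825 kJ/s.
small clams: E/h = 10/25 = 0.4 kJ/s.
0.4 > 0.1825, so adding small clams raises the average — include it.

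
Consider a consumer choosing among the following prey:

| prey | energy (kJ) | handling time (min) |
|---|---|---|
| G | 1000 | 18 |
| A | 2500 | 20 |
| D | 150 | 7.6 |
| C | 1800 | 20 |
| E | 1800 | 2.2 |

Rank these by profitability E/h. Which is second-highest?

A

In descending order of E/h:
E: 1800/2.2 = 818 kJ/min
A: 2500/20 = 125 kJ/min
C: 1800/20 = 90 kJ/min
G: 1000/18 = 55.6 kJ/min
D: 150/7.6 = 19.7 kJ/min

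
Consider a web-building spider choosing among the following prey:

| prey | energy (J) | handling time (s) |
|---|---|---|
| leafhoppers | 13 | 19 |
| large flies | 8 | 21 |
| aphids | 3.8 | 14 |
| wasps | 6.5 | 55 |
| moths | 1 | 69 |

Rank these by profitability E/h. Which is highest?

leafhoppers

In descending order of E/h:
leafhoppers: 13/19 = 0.684 J/s
large flies: 8/21 = 0.381 J/s
aphids: 3.8/14 = 0.271 J/s
wasps: 6.5/55 = 0.118 J/s
moths: 1/69 = 0.0145 J/s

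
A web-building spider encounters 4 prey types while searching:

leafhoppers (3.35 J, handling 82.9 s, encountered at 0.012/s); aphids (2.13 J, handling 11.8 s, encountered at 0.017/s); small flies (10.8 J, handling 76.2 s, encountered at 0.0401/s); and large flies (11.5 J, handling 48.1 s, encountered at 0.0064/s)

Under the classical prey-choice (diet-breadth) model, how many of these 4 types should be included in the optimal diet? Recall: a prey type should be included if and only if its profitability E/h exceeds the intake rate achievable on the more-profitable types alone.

E/h in descending order: large flies 0.239, aphids 0.181, small flies 0.142, leafhoppers 0.0404 J/s. The optimal diet is the largest prefix of this list for which every included type satisfies E_i/h_i > R on the types above it.
Rate on top 1: 0.05628. aphids: 0.181 > 0.05628 → include.
Rate on top 2: 0.0728. small flies: 0.142 > 0.0728 → include.
Rate on top 3: 0.1189. leafhoppers: 0.0404 < 0.1189 → exclude; stop.
Optimal diet: large flies, aphids, small flies — 3 of 4 types.

3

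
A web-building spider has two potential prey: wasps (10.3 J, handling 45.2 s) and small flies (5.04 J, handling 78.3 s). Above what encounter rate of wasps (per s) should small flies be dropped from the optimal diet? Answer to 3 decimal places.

The zero-one rule: include small flies iff E₂/h₂ > λE₁/(1+λh₁). Equality gives the switch point.
λE₁h₂ = E₂ + λE₂h₁ ⇒ λ = E₂/(E₁h₂ − E₂h₁) = 5.04/(806.5 − 227.8) = 0.008709 per s.

0.009 per s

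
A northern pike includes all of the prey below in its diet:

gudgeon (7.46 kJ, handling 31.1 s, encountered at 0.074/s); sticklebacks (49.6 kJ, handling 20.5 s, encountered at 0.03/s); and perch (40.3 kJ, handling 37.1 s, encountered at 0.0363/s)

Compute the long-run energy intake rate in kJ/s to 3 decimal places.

Energy encountered per unit search time: 0.074×7.46 + 0.03×49.6 + 0.0363×40.3 = 3.503 kJ/s.
Handling time per unit search time: 0.074×31.1 + 0.03×20.5 + 0.0363×37.1 = 4.263.
Rate = 3.503/(1 + 4.263) = 0.6656 kJ/s.

0.666 kJ/s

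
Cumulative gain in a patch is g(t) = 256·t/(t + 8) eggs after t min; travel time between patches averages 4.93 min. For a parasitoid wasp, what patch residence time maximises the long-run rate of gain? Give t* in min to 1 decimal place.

6.3 min

By the marginal value theorem, leave when the instantaneous gain rate g'(t) equals the habitat-wide average g(t)/(T + t).
g'(t) = 256·8/(t + 8)². Setting 256·8/(t+8)² = 256t/[(t+8)(4.93+t)] gives 8(4.93+t) = t(t+8), so t² = 8×4.93 = 39.44.
t* = √39.44 = 6.28 min.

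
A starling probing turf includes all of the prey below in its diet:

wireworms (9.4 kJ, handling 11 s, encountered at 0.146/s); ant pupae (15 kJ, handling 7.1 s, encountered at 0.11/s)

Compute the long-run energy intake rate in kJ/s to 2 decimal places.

0.89 kJ/s

R = (0.146×9.4 + 0.11×15) / (1 + 0.146×11 + 0.11×7.1) = 3.022/3.387 = 0.8924 kJ/s.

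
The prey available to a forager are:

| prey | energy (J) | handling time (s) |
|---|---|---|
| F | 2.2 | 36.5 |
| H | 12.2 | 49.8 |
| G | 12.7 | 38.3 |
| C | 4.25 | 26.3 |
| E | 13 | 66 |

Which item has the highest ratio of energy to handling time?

Profitability E/h (J/s): F = 2.2/36.5 = 0.0603, H = 12.2/49.8 = 0.245, G = 12.7/38.3 = 0.332, C = 4.25/26.3 = 0.162, E = 13/66 = 0.197.
Ranked: G > H > E > C > F.

G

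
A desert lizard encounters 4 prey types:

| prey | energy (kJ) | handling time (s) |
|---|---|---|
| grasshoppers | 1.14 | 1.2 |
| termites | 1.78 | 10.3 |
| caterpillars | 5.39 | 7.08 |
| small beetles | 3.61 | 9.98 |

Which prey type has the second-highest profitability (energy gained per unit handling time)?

In descending order of E/h:
grasshoppers: 1.14/1.2 = 0.95 kJ/s
caterpillars: 5.39/7.08 = 0.761 kJ/s
small beetles: 3.61/9.98 = 0.362 kJ/s
termites: 1.78/10.3 = 0.173 kJ/s

caterpillars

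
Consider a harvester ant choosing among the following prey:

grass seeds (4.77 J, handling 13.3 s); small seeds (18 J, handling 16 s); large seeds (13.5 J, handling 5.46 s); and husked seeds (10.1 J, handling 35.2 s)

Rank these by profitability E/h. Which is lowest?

husked seeds

In descending order of E/h:
large seeds: 13.5/5.46 = 2.47 J/s
small seeds: 18/16 = 1.12 J/s
grass seeds: 4.77/13.3 = 0.359 J/s
husked seeds: 10.1/35.2 = 0.287 J/s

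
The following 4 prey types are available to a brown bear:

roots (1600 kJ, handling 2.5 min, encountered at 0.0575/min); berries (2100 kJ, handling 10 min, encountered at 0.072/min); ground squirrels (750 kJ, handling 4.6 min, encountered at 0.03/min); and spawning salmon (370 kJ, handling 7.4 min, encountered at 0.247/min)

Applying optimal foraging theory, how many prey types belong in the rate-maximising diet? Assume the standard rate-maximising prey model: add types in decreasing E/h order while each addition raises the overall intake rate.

Profitabilities (E/h, kJ/min): roots 640, berries 210, ground squirrels 163, spawning salmon 50. Add prey in this order while the next type's profitability exceeds the intake rate on those already taken.
Rate on top 1: 80.44. berries: 210 > 80.44 → include.
Rate on top 2: 130.5. ground squirrels: 163 > 130.5 → include.
Rate on top 3: 132.7. spawning salmon: 50 < 132.7 → exclude; stop.
Optimal diet: roots, berries, ground squirrels — 3 of 4 types.

3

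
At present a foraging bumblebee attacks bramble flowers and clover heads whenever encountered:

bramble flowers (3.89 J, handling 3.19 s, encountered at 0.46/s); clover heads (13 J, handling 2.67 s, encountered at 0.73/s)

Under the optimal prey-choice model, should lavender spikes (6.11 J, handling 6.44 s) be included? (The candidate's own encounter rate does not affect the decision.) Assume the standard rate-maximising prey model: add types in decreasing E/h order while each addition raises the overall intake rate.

No

Current rate: (0.46×3.89 + 0.73×13)/(1 + 0.46×3.19 + 0.73×2.67) = 2.554 J/s.
lavender spikes: E/h = 6.11/6.44 = 0.9488 J/s.
Since 0.9488 < R, time spent handling lavender spikes is better spent searching.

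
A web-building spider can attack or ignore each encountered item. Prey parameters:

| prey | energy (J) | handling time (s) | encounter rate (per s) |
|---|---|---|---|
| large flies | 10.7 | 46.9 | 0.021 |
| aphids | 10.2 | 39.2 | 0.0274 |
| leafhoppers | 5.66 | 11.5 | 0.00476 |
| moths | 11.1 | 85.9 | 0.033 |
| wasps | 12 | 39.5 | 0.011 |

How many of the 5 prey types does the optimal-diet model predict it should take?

4

Rank by E/h (J/s): leafhoppers 0.492, wasps 0.304, aphids 0.26, large flies 0.228, moths 0.129. Include each in turn until the next type's E/h falls below the running intake rate.
Rate on top 1: 0.02554. wasps: 0.304 > 0.02554 → include.
Rate on top 2: 0.1067. aphids: 0.26 > 0.1067 → include.
Rate on top 3: 0.171. large flies: 0.228 > 0.171 → include.
Rate on top 4: 0.1869. moths: 0.129 < 0.1869 → exclude; stop.
Optimal diet: leafhoppers, wasps, aphids, large flies — 4 of 5 types.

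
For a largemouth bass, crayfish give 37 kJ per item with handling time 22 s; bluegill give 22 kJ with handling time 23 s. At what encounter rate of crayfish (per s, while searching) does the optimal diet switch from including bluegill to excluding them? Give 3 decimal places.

0.060 per s

The zero-one rule: include bluegill iff E₂/h₂ > λE₁/(1+λh₁). Equality gives the switch point.
λE₁h₂ = E₂ + λE₂h₁ ⇒ λ = E₂/(E₁h₂ − E₂h₁) = 22/(851 − 484) = 0.05995 per s.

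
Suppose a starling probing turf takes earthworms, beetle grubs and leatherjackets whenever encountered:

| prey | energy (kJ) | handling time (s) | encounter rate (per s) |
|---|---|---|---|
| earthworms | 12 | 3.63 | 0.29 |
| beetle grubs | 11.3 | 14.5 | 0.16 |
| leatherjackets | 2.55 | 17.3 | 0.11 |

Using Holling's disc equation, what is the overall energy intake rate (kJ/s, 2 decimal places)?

0.89 kJ/s

R = (0.29×12 + 0.16×11.3 + 0.11×2.55) / (1 + 0.29×3.63 + 0.16×14.5 + 0.11×17.3) = 5.568/6.276 = 0.8873 kJ/s.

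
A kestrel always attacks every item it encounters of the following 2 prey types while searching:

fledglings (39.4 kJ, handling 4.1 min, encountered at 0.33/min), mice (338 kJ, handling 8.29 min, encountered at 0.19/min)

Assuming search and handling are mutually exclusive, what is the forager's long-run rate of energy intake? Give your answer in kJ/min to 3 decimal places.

R = Σλ_iE_i / (1 + Σλ_ih_i)
Numerator: 0.33×39.4 + 0.19×338 = 77.22
Denominator: 1 + 0.33×4.1 + 0.19×8.29 = 3.928
R = 77.22/3.928 = 19.66 kJ/min

19.659 kJ/min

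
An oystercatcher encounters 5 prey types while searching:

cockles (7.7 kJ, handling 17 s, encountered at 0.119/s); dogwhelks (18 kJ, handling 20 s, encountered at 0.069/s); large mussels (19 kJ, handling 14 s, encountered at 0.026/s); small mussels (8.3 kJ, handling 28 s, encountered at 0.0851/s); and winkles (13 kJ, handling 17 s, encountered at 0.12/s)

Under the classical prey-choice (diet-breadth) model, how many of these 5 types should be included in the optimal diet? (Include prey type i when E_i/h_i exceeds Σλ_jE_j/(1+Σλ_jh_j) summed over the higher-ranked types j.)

Rank by E/h (kJ/s): large mussels 1.36, dogwhelks 0.9, winkles 0.765, cockles 0.453, small mussels 0.296. Include each in turn until the next type's E/h falls below the running intake rate.
Rate on top 1: 0.3622. dogwhelks: 0.9 > 0.3622 → include.
Rate on top 2: 0.6327. winkles: 0.765 > 0.6327 → include.
Rate on top 3: 0.689. cockles: 0.453 < 0.689 → exclude; stop.
Optimal diet: large mussels, dogwhelks, winkles — 3 of 5 types.

3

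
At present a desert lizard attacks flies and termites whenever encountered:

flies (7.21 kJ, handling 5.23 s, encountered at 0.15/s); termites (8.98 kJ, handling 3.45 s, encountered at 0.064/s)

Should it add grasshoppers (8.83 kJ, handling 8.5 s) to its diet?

Yes

On flies and termites alone, R = ΣλE/(1+Σλh) = 1.656/2.005 = 0.8259 kJ/s.
grasshoppers: E/h = 8.83/8.5 = 1.039 kJ/s.
Since 1.039 > R, including grasshoppers increases the long-run rate.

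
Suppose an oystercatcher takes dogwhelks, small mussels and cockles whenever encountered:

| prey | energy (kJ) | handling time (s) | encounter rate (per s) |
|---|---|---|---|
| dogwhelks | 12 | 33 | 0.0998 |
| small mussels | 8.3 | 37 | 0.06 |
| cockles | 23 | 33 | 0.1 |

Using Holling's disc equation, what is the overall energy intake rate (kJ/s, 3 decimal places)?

Energy encountered per unit search time: 0.0998×12 + 0.06×8.3 + 0.1×23 = 3.996 kJ/s.
Handling time per unit search time: 0.0998×33 + 0.06×37 + 0.1×33 = 8.813.
Rate = 3.996/(1 + 8.813) = 0.4072 kJ/s.

0.407 kJ/s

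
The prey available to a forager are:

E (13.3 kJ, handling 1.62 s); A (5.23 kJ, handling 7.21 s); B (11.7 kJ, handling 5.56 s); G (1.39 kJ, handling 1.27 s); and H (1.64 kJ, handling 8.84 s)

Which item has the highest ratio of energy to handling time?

In descending order of E/h:
E: 13.3/1.62 = 8.21 kJ/s
B: 11.7/5.56 = 2.1 kJ/s
G: 1.39/1.27 = 1.09 kJ/s
A: 5.23/7.21 = 0.725 kJ/s
H: 1.64/8.84 = 0.186 kJ/s

E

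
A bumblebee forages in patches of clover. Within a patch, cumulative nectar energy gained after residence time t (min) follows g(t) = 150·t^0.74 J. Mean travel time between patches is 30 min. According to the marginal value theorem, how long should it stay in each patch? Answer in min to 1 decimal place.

Optimal t* satisfies g'(t*) = g(t*)/(T + t*).
g'(t) = 0.74·150·t^-0.26. Setting 0.74·150·t^-0.26 = 150·t^0.74/(30+t) gives 0.74(30+t) = t, so 0.26·t = 0.74×30.
t* = 0.74×30/0.26 = 85.38 min.

85.4 min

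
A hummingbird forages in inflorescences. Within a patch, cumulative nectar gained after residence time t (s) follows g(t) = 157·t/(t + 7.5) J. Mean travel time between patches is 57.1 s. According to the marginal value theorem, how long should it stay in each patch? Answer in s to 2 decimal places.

Optimal t* satisfies g'(t*) = g(t*)/(T + t*).
g'(t) = 157·7.5/(t + 7.5)². Setting 157·7.5/(t+7.5)² = 157t/[(t+7.5)(57.1+t)] gives 7.5(57.1+t) = t(t+7.5), so t² = 7.5×57.1 = 428.2.
t* = √428.2 = 20.69 s.

20.69 s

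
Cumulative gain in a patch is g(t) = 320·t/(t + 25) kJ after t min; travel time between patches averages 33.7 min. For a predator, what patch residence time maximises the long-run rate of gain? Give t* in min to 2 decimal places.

29.03 min

By the marginal value theorem, leave when the instantaneous gain rate g'(t) equals the habitat-wide average g(t)/(T + t).
g'(t) = 320·25/(t + 25)². Setting 320·25/(t+25)² = 320t/[(t+25)(33.7+t)] gives 25(33.7+t) = t(t+25), so t² = 25×33.7 = 842.5.
t* = √842.5 = 29.03 min.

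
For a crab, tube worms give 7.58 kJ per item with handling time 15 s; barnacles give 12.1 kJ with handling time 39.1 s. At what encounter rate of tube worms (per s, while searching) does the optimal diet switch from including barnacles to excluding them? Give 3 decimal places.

0.105 per s

At the threshold, the rate on tube worms alone equals the profitability of barnacles: λ·7.58/(1 + λ·15) = 12.1/39.1 = 0.3095.
Rearranging, λ(7.58 − 0.3095×15) = 0.3095, so λ = 0.3095/2.938 = 0.1053 per s.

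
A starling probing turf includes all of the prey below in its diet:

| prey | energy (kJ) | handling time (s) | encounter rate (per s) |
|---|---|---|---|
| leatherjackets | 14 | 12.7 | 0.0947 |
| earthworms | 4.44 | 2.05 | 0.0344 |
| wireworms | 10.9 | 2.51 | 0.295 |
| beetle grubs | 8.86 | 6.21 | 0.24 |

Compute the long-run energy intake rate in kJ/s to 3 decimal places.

1.514 kJ/s

R = (0.0947×14 + 0.0344×4.44 + 0.295×10.9 + 0.24×8.86) / (1 + 0.0947×12.7 + 0.0344×2.05 + 0.295×2.51 + 0.24×6.21) = 6.82/4.504 = 1.514 kJ/s.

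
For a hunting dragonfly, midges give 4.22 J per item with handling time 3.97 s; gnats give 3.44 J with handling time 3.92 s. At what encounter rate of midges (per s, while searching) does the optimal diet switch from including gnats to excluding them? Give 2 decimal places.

1.19 per s

Drop gnats once their profitability E₂/h₂ falls below the rate achievable on midges alone: E₂/h₂ = λE₁/(1 + λh₁).
Solve for λ: λE₁h₂ = E₂(1 + λh₁) → λ(E₁h₂ − E₂h₁) = E₂ → λ = E₂/(E₁h₂ − E₂h₁).
λ = 3.44/(4.22×3.92 − 3.44×3.97) = 3.44/2.886 = 1.192 per s.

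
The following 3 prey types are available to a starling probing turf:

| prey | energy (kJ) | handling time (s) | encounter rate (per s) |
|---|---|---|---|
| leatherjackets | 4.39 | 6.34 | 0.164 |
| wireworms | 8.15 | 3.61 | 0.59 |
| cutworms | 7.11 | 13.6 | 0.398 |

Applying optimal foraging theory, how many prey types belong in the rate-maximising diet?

Profitabilities (E/h, kJ/s): wireworms 2.26, leatherjackets 0.692, cutworms 0.523. Add prey in this order while the next type's profitability exceeds the intake rate on those already taken.
Rate on top 1: 1.536. leatherjackets: 0.692 < 1.536 → exclude; stop.
Optimal diet: wireworms — 1 of 3 types.

1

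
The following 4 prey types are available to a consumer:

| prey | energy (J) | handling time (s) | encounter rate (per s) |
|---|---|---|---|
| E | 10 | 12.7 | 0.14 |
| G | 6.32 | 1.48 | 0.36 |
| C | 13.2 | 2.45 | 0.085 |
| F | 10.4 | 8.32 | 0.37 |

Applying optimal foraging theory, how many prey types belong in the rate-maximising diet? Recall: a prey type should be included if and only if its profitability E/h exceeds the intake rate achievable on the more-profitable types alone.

E/h in descending order: C 5.39, G 4.27, F 1.25, E 0.787 J/s. The optimal diet is the largest prefix of this list for which every included type satisfies E_i/h_i > R on the types above it.
Rate on top 1: 0.9286. G: 4.27 > 0.9286 → include.
Rate on top 2: 1.951. F: 1.25 < 1.951 → exclude; stop.
Optimal diet: C, G — 2 of 4 types.

2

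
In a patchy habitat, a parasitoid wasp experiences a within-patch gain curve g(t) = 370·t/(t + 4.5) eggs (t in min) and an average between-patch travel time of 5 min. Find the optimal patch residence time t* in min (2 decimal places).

Maximise g(t)/(T+t): set derivative to zero → g'(t)(T+t) = g(t).
g'(t) = 370·4.5/(t + 4.5)². Setting 370·4.5/(t+4.5)² = 370t/[(t+4.5)(5+t)] gives 4.5(5+t) = t(t+4.5), so t² = 4.5×5 = 22.5.
t* = √22.5 = 4.743 min.

4.74 min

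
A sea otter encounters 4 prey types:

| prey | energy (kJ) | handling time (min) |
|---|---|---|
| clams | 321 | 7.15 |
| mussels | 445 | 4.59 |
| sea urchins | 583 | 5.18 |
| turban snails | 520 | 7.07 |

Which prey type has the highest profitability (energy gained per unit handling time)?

sea urchins

Profitability E/h (kJ/min): clams = 321/7.15 = 44.9, mussels = 445/4.59 = 96.9, sea urchins = 583/5.18 = 113, turban snails = 520/7.07 = 73.6.
Ranked: sea urchins > mussels > turban snails > clams.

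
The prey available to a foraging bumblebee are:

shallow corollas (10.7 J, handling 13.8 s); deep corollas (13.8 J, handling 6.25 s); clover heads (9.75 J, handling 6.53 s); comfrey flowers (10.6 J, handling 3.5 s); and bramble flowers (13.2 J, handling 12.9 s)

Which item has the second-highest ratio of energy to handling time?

deep corollas

Profitability E/h (J/s): shallow corollas = 10.7/13.8 = 0.775, deep corollas = 13.8/6.25 = 2.21, clover heads = 9.75/6.53 = 1.49, comfrey flowers = 10.6/3.5 = 3.03, bramble flowers = 13.2/12.9 = 1.02.
Ranked: comfrey flowers > deep corollas > clover heads > bramble flowers > shallow corollas.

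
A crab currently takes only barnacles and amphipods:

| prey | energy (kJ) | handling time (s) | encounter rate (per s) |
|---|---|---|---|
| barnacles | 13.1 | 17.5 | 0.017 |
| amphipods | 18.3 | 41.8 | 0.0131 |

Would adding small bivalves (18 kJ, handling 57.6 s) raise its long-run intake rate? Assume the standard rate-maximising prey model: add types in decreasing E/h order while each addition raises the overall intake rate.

Intake rate on the current diet: R = (0.017×13.1 + 0.0131×18.3) / (1 + 0.017×17.5 + 0.0131×41.8) = 0.4624/1.845 = 0.2506 kJ/s.
Profitability of small bivalves: 18/57.6 = 0.3125 kJ/s.
Since 0.3125 > R, including small bivalves increases the long-run rate.

Yes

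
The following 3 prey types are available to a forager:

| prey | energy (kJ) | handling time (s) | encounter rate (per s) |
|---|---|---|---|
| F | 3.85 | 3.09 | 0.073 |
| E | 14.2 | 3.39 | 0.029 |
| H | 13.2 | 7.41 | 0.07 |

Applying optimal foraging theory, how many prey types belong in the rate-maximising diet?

3

E/h in descending order: E 4.19, H 1.78, F 1.25 kJ/s. The optimal diet is the largest prefix of this list for which every included type satisfies E_i/h_i > R on the types above it.
Rate on top 1: 0.3749. H: 1.78 > 0.3749 → include.
Rate on top 2: 0.8261. F: 1.25 > 0.8261 → include.
Optimal diet: E, H, F — 3 of 3 types.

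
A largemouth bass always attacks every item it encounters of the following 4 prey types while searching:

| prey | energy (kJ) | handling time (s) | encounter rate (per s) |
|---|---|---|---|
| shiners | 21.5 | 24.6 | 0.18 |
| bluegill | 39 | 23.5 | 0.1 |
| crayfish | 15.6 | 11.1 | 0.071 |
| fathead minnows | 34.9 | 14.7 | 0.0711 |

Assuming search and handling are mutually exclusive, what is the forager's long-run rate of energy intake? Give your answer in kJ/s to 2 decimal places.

1.18 kJ/s

Energy encountered per unit search time: 0.18×21.5 + 0.1×39 + 0.071×15.6 + 0.0711×34.9 = 11.36 kJ/s.
Handling time per unit search time: 0.18×24.6 + 0.1×23.5 + 0.071×11.1 + 0.0711×14.7 = 8.611.
Rate = 11.36/(1 + 8.611) = 1.182 kJ/s.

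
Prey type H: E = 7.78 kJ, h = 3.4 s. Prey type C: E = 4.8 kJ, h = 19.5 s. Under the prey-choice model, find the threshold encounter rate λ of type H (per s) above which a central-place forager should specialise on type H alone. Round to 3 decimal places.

0.035 per s

The zero-one rule: include type C iff E₂/h₂ > λE₁/(1+λh₁). Equality gives the switch point.
λE₁h₂ = E₂ + λE₂h₁ ⇒ λ = E₂/(E₁h₂ − E₂h₁) = 4.8/(151.7 − 16.32) = 0.03545 per s.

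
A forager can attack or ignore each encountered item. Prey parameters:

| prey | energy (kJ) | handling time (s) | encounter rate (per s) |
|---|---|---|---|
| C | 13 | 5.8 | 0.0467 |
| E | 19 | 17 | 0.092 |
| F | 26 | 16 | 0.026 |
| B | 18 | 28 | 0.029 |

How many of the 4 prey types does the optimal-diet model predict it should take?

3

Rank by E/h (kJ/s): C 2.24, F 1.62, E 1.12, B 0.643. Include each in turn until the next type's E/h falls below the running intake rate.
Rate on top 1: 0.4777. F: 1.62 > 0.4777 → include.
Rate on top 2: 0.7606. E: 1.12 > 0.7606 → include.
Rate on top 3: 0.9324. B: 0.643 < 0.9324 → exclude; stop.
Optimal diet: C, F, E — 3 of 4 types.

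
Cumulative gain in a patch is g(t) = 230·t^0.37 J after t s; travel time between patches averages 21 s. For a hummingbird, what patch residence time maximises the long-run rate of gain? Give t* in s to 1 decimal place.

By the marginal value theorem, leave when the instantaneous gain rate g'(t) equals the habitat-wide average g(t)/(T + t).
g'(t) = 0.37·230·t^-0.63. Setting 0.37·230·t^-0.63 = 230·t^0.37/(21+t) gives 0.37(21+t) = t, so 0.63·t = 0.37×21.
t* = 0.37×21/0.63 = 12.33 s.

12.3 s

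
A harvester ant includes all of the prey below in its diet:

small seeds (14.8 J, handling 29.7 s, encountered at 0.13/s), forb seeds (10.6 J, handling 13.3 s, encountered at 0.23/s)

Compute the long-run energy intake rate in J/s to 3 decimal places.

R = Σλ_iE_i / (1 + Σλ_ih_i)
Numerator: 0.13×14.8 + 0.23×10.6 = 4.362
Denominator: 1 + 0.13×29.7 + 0.23×13.3 = 7.92
R = 4.362/7.92 = 0.5508 J/s

0.551 J/s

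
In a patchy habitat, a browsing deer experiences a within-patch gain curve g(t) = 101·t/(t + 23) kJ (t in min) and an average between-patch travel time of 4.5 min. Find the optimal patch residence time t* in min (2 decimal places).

By the marginal value theorem, leave when the instantaneous gain rate g'(t) equals the habitat-wide average g(t)/(T + t).
g'(t) = 101·23/(t + 23)². Setting 101·23/(t+23)² = 101t/[(t+23)(4.5+t)] gives 23(4.5+t) = t(t+23), so t² = 23×4.5 = 103.5.
t* = √103.5 = 10.17 min.

10.17 min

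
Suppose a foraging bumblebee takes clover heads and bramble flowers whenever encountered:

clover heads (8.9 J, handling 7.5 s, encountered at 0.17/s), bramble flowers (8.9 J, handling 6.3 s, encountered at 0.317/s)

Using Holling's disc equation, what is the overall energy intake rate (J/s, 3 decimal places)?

1.015 J/s

R = (0.17×8.9 + 0.317×8.9) / (1 + 0.17×7.5 + 0.317×6.3) = 4.334/4.272 = 1.015 J/s.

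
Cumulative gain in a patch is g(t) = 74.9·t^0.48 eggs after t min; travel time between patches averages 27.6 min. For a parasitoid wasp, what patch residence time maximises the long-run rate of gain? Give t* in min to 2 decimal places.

By the marginal value theorem, leave when the instantaneous gain rate g'(t) equals the habitat-wide average g(t)/(T + t).
g'(t) = 0.48·74.9·t^-0.52. Setting 0.48·74.9·t^-0.52 = 74.9·t^0.48/(27.6+t) gives 0.48(27.6+t) = t, so 0.52·t = 0.48×27.6.
t* = 0.48×27.6/0.52 = 25.48 min.

25.48 min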